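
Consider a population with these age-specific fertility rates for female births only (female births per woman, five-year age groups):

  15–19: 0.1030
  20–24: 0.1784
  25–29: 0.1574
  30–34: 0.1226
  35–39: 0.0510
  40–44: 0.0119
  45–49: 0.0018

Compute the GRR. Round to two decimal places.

Sum of female ASFRs = 0.1030 + 0.1784 + 0.1574 + 0.1226 + 0.0510 + 0.0119 + 0.0018 = 0.6261
GRR = 5 × 0.6261 = 3.1305

3.13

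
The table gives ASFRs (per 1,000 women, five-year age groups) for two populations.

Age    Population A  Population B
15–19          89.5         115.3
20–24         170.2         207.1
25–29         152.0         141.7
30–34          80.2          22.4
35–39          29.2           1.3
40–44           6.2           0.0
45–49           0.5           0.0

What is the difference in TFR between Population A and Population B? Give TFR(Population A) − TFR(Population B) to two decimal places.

Population A:
  Sum of ASFRs = 89.5 + 170.2 + 152.0 + 80.2 + 29.2 + 6.2 + 0.5 = 527.8
  TFR = 5 × 527.8 / 1000 = 2.639
Population B:
  Sum of ASFRs = 115.3 + 207.1 + 141.7 + 22.4 + 1.3 + 0.0 + 0.0 = 487.8
  TFR = 5 × 487.8 / 1000 = 2.439
Difference = 2.639 − 2.439 = 0.2

0.20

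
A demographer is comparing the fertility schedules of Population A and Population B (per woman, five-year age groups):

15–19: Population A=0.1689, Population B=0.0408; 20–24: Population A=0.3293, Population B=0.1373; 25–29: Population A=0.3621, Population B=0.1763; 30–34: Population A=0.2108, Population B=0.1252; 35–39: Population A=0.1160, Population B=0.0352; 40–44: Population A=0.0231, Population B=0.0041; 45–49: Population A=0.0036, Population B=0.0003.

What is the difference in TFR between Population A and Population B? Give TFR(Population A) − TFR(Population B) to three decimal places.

3.473

Population A:
  Sum of ASFRs = 0.1689 + 0.3293 + 0.3621 + 0.2108 + 0.1160 + 0.0231 + 0.0036 = 1.2138
  TFR = 5 × 1.2138 = 6.069
Population B:
  Sum of ASFRs = 0.0408 + 0.1373 + 0.1763 + 0.1252 + 0.0352 + 0.0041 + 0.0003 = 0.5192
  TFR = 5 × 0.5192 = 2.596
Difference = 6.069 − 2.596 = 3.473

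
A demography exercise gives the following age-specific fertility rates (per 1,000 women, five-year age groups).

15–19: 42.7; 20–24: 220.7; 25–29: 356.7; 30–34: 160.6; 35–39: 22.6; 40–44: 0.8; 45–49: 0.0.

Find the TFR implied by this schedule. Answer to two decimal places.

Sum of ASFRs = 42.7 + 220.7 + 356.7 + 160.6 + 22.6 + 0.8 + 0.0 = 804.1
TFR = 5 × 804.1 / 1000 = 4.0205

4.02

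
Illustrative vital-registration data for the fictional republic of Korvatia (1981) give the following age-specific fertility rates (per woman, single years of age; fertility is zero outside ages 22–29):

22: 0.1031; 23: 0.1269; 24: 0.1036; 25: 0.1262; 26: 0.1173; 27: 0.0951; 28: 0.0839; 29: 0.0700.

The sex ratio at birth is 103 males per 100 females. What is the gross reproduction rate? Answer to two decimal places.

Proportion female at birth = 100 / (100 + 103) = 0.49261.
Sum of ASFRs = 0.1031 + 0.1269 + 0.1036 + 0.1262 + 0.1173 + 0.0951 + 0.0839 + 0.0700 = 0.8261
TFR = 0.8261
GRR = 0.49261 × 0.8261 = 0.40695

0.41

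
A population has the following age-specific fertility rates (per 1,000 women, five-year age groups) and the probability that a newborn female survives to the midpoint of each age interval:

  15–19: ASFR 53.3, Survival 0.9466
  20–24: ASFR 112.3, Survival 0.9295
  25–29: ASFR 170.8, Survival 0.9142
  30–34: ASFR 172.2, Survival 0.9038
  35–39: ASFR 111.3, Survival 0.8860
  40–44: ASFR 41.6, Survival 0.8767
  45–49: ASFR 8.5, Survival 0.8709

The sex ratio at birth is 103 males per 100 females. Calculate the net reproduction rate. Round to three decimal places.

1.500

Proportion female at birth = 100 / (100 + 103) = 0.49261.
Each age group contributes 5 × ASFR × survival:
  15–19: 5 × 53.3/1000 × 0.9466 = 0.25227
  20–24: 5 × 112.3/1000 × 0.9295 = 0.52191
  25–29: 5 × 170.8/1000 × 0.9142 = 0.78073
  30–34: 5 × 172.2/1000 × 0.9038 = 0.77817
  35–39: 5 × 111.3/1000 × 0.8860 = 0.49306
  40–44: 5 × 41.6/1000 × 0.8767 = 0.18235
  45–49: 5 × 8.5/1000 × 0.8709 = 0.03701
Sum = 3.04550
NRR = 0.49261 × 3.04550 = 1.50024
With NRR above 1 the population is above replacement fertility.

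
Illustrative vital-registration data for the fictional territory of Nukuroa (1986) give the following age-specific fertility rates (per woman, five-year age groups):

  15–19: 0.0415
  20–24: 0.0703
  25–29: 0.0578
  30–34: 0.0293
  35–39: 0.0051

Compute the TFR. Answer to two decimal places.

Sum of ASFRs = 0.0415 + 0.0703 + 0.0578 + 0.0293 + 0.0051 = 0.2040
TFR = 5 × 0.2040 = 1.02

1.02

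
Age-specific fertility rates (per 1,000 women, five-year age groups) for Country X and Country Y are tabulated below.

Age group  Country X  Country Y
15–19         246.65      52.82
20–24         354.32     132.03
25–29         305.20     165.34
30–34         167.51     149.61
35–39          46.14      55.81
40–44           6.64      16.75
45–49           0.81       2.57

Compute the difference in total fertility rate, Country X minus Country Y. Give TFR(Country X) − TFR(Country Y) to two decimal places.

Country X:
  Sum of ASFRs = 246.65 + 354.32 + 305.20 + 167.51 + 46.14 + 6.64 + 0.81 = 1127.27
  TFR = 5 × 1127.27 / 1000 = 5.63635
Country Y:
  Sum of ASFRs = 52.82 + 132.03 + 165.34 + 149.61 + 55.81 + 16.75 + 2.57 = 574.93
  TFR = 5 × 574.93 / 1000 = 2.87465
Difference = 5.63635 − 2.87465 = 2.7617

2.76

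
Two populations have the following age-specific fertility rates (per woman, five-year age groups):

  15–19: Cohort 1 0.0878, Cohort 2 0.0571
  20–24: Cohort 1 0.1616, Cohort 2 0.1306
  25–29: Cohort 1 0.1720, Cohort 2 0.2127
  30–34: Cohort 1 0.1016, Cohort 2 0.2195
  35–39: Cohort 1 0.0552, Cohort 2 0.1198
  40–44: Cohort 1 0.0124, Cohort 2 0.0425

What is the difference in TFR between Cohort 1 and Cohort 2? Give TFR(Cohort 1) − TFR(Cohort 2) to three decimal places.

Cohort 1:
  Sum of ASFRs = 0.0878 + 0.1616 + 0.1720 + 0.1016 + 0.0552 + 0.0124 = 0.5906
  TFR = 5 × 0.5906 = 2.953
Cohort 2:
  Sum of ASFRs = 0.0571 + 0.1306 + 0.2127 + 0.2195 + 0.1198 + 0.0425 = 0.7822
  TFR = 5 × 0.7822 = 3.911
Difference = 2.953 − 3.911 = -0.958

-0.958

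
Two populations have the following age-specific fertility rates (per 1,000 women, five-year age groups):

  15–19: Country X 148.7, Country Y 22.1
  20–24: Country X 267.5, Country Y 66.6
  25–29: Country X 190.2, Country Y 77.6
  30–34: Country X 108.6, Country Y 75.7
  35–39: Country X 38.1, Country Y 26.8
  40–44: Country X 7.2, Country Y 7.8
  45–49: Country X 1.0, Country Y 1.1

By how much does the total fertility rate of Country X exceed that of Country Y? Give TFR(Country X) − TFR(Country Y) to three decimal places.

2.418

Country X:
  Sum of ASFRs = 148.7 + 267.5 + 190.2 + 108.6 + 38.1 + 7.2 + 1.0 = 761.3
  TFR = 5 × 761.3 / 1000 = 3.8065
Country Y:
  Sum of ASFRs = 22.1 + 66.6 + 77.6 + 75.7 + 26.8 + 7.8 + 1.1 = 277.7
  TFR = 5 × 277.7 / 1000 = 1.3885
Difference = 3.8065 − 1.3885 = 2.418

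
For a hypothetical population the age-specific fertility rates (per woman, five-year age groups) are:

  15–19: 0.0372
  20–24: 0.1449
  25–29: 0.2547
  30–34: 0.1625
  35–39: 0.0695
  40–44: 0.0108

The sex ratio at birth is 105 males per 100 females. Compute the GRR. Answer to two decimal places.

Proportion female at birth = 100 / (100 + 105) = 0.48780.
Sum of ASFRs = 0.0372 + 0.1449 + 0.2547 + 0.1625 + 0.0695 + 0.0108 = 0.6796
TFR = 5 × 0.6796 = 3.398
GRR = 0.48780 × 3.398 = 1.65754

1.66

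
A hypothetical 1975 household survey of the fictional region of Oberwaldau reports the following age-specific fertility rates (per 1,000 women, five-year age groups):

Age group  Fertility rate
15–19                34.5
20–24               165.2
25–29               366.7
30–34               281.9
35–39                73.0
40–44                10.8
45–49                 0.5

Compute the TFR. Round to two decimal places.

4.66

Sum of ASFRs = 34.5 + 165.2 + 366.7 + 281.9 + 73.0 + 10.8 + 0.5 = 932.6
TFR = 5 × 932.6 / 1000 = 4.663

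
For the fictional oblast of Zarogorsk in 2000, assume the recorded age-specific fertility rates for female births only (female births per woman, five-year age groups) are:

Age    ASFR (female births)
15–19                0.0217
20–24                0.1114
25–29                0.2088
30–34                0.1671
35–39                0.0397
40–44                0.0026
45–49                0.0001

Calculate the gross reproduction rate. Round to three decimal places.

Sum of female ASFRs = 0.0217 + 0.1114 + 0.2088 + 0.1671 + 0.0397 + 0.0026 + 0.0001 = 0.5514
GRR = 5 × 0.5514 = 2.757

2.757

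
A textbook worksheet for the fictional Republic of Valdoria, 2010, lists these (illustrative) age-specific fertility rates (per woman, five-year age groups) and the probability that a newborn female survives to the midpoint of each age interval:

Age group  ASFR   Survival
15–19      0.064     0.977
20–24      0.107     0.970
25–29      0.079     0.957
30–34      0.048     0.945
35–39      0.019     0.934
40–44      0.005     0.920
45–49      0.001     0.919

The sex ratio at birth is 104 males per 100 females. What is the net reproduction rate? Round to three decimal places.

Proportion female at birth = 100 / (100 + 104) = 0.49020.
Weighting each age-specific rate by interval width and survival:
  15–19: 5 × 0.064 × 0.977 = 0.31264
  20–24: 5 × 0.107 × 0.970 = 0.51895
  25–29: 5 × 0.079 × 0.957 = 0.37802
  30–34: 5 × 0.048 × 0.945 = 0.22680
  35–39: 5 × 0.019 × 0.934 = 0.08873
  40–44: 5 × 0.005 × 0.920 = 0.02300
  45–49: 5 × 0.001 × 0.919 = 0.00460
Sum = 1.55274
NRR = 0.49020 × 1.55274 = 0.76115
An NRR under 1 implies long-run decline under these rates.

0.761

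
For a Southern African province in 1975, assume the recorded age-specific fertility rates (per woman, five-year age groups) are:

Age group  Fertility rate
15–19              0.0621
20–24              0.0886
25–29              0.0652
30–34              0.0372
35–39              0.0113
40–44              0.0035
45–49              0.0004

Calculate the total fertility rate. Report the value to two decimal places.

1.34

Sum of ASFRs = 0.0621 + 0.0886 + 0.0652 + 0.0372 + 0.0113 + 0.0035 + 0.0004 = 0.2683
TFR = 5 × 0.2683 = 1.3415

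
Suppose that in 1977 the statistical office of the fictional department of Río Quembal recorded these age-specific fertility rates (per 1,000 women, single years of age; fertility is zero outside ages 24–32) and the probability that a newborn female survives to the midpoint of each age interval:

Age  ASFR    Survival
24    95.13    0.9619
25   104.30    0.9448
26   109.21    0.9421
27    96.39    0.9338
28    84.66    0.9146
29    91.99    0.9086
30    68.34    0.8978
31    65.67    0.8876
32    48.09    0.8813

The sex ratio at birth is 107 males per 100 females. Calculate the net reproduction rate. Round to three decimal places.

Proportion female at birth = 100 / (100 + 107) = 0.48309.
Survival-weighted fertility by age (1·fₓ·Sₓ):
  24: 1 × 95.13/1000 × 0.9619 = 0.09151
  25: 1 × 104.30/1000 × 0.9448 = 0.09854
  26: 1 × 109.21/1000 × 0.9421 = 0.10289
  27: 1 × 96.39/1000 × 0.9338 = 0.09001
  28: 1 × 84.66/1000 × 0.9146 = 0.07743
  29: 1 × 91.99/1000 × 0.9086 = 0.08358
  30: 1 × 68.34/1000 × 0.8978 = 0.06136
  31: 1 × 65.67/1000 × 0.8876 = 0.05829
  32: 1 × 48.09/1000 × 0.8813 = 0.04238
Sum = 0.70599
NRR = 0.48309 × 0.70599 = 0.34106

0.341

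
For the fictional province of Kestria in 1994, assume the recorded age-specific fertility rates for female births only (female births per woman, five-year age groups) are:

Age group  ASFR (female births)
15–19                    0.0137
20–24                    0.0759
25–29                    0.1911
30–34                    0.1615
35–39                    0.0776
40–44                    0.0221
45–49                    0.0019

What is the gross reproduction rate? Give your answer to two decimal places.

Sum of female ASFRs = 0.0137 + 0.0759 + 0.1911 + 0.1615 + 0.0776 + 0.0221 + 0.0019 = 0.5438
GRR = 5 × 0.5438 = 2.719

2.72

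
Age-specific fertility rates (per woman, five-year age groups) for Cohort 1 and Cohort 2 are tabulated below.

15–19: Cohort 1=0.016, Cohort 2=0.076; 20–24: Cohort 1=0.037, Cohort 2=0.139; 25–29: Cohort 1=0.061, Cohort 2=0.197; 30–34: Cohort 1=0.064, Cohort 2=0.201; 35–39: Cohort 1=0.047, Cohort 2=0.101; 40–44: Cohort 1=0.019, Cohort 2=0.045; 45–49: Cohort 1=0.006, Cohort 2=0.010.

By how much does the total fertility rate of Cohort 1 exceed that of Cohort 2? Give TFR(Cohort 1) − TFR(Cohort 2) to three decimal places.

Cohort 1:
  Sum of ASFRs = 0.016 + 0.037 + 0.061 + 0.064 + 0.047 + 0.019 + 0.006 = 0.250
  TFR = 5 × 0.250 = 1.25
Cohort 2:
  Sum of ASFRs = 0.076 + 0.139 + 0.197 + 0.201 + 0.101 + 0.045 + 0.010 = 0.769
  TFR = 5 × 0.769 = 3.845
Difference = 1.25 − 3.845 = -2.595

-2.595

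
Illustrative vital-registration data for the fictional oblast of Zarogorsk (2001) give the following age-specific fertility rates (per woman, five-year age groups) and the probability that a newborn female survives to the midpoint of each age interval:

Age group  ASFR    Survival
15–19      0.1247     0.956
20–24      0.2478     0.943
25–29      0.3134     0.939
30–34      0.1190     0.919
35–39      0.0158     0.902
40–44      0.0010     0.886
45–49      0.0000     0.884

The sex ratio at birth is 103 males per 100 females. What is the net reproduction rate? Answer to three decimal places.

Proportion female at birth = 100 / (100 + 103) = 0.49261.
Per-age-group product (5 × ASFR × survival probability):
  15–19: 5 × 0.1247 × 0.956 = 0.59607
  20–24: 5 × 0.2478 × 0.943 = 1.16838
  25–29: 5 × 0.3134 × 0.939 = 1.47141
  30–34: 5 × 0.1190 × 0.919 = 0.54681
  35–39: 5 × 0.0158 × 0.902 = 0.07126
  40–44: 5 × 0.0010 × 0.886 = 0.00443
  45–49: 5 × 0.0000 × 0.884 = 0.00000
Sum = 3.85836
NRR = 0.49261 × 3.85836 = 1.90067
NRR > 1, so each generation more than replaces itself.

1.901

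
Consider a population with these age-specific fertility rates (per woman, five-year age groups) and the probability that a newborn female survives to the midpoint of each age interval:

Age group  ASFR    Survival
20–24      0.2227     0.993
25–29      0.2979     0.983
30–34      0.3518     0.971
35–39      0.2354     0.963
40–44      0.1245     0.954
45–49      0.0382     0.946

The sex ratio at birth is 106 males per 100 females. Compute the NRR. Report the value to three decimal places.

Proportion female at birth = 100 / (100 + 106) = 0.48544.
Each age group contributes 5 × ASFR × survival:
  20–24: 5 × 0.2227 × 0.993 = 1.10571
  25–29: 5 × 0.2979 × 0.983 = 1.46418
  30–34: 5 × 0.3518 × 0.971 = 1.70799
  35–39: 5 × 0.2354 × 0.963 = 1.13345
  40–44: 5 × 0.1245 × 0.954 = 0.59387
  45–49: 5 × 0.0382 × 0.946 = 0.18069
Sum = 6.18589
NRR = 0.48544 × 6.18589 = 3.00288

3.003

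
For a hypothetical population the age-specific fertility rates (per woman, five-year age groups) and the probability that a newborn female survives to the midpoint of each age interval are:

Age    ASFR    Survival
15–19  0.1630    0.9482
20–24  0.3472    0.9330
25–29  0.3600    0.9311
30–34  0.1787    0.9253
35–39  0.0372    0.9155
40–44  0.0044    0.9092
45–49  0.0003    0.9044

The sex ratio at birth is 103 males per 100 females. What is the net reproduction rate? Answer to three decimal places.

2.506

Proportion female at birth = 100 / (100 + 103) = 0.49261.
Survival-weighted fertility by age (5·fₓ·Sₓ):
  15–19: 5 × 0.1630 × 0.9482 = 0.77278
  20–24: 5 × 0.3472 × 0.9330 = 1.61969
  25–29: 5 × 0.3600 × 0.9311 = 1.67598
  30–34: 5 × 0.1787 × 0.9253 = 0.82676
  35–39: 5 × 0.0372 × 0.9155 = 0.17028
  40–44: 5 × 0.0044 × 0.9092 = 0.02000
  45–49: 5 × 0.0003 × 0.9044 = 0.00136
Sum = 5.08685
NRR = 0.49261 × 5.08685 = 2.50583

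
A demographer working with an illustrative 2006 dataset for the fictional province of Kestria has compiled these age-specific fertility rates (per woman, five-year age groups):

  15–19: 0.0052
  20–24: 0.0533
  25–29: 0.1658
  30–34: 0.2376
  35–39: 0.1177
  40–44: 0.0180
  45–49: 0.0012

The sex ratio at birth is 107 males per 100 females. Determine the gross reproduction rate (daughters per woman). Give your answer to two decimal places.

Proportion female at birth = 100 / (100 + 107) = 0.48309.
Sum of ASFRs = 0.0052 + 0.0533 + 0.1658 + 0.2376 + 0.1177 + 0.0180 + 0.0012 = 0.5988
TFR = 5 × 0.5988 = 2.994
GRR = 0.48309 × 2.994 = 1.44637

1.45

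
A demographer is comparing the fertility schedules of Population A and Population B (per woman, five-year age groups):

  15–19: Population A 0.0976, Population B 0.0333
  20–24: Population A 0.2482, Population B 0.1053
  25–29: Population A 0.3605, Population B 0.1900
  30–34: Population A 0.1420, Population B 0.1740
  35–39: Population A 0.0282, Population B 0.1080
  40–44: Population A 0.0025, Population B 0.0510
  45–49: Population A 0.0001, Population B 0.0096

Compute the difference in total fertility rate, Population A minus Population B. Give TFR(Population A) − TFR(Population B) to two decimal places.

1.04

Population A:
  Sum of ASFRs = 0.0976 + 0.2482 + 0.3605 + 0.1420 + 0.0282 + 0.0025 + 0.0001 = 0.8791
  TFR = 5 × 0.8791 = 4.3955
Population B:
  Sum of ASFRs = 0.0333 + 0.1053 + 0.1900 + 0.1740 + 0.1080 + 0.0510 + 0.0096 = 0.6712
  TFR = 5 × 0.6712 = 3.356
Difference = 4.3955 − 3.356 = 1.0395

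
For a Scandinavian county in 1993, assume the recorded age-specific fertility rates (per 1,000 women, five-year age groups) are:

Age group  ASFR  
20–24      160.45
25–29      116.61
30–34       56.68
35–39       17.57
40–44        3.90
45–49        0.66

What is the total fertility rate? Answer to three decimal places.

1.779

Sum of ASFRs = 160.45 + 116.61 + 56.68 + 17.57 + 3.90 + 0.66 = 355.87
TFR = 5 × 355.87 / 1000 = 1.77935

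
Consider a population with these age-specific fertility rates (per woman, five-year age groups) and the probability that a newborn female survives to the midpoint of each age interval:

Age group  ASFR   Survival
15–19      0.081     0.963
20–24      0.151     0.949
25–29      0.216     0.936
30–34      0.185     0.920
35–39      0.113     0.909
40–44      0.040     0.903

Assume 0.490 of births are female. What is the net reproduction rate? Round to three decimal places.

1.795

Proportion female at birth = 0.490.
Weighting each age-specific rate by interval width and survival:
  15–19: 5 × 0.081 × 0.963 = 0.39002
  20–24: 5 × 0.151 × 0.949 = 0.71650
  25–29: 5 × 0.216 × 0.936 = 1.01088
  30–34: 5 × 0.185 × 0.920 = 0.85100
  35–39: 5 × 0.113 × 0.909 = 0.51359
  40–44: 5 × 0.040 × 0.903 = 0.18060
Sum = 3.66259
NRR = 0.490 × 3.66259 = 1.79467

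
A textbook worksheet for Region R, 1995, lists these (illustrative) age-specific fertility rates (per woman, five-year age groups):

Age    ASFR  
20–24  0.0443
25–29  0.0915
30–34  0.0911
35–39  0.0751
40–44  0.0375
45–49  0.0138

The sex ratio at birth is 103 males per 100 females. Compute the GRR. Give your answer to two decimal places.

0.87

Proportion female at birth = 100 / (100 + 103) = 0.49261.
Sum of ASFRs = 0.0443 + 0.0915 + 0.0911 + 0.0751 + 0.0375 + 0.0138 = 0.3533
TFR = 5 × 0.3533 = 1.7665
GRR = 0.49261 × 1.7665 = 0.87020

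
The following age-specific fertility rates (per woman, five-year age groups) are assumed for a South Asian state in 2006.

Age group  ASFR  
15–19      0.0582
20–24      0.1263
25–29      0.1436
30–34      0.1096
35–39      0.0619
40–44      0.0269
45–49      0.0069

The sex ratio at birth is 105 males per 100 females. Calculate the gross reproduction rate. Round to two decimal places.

1.30

Proportion female at birth = 100 / (100 + 105) = 0.48780.
Sum of ASFRs = 0.0582 + 0.1263 + 0.1436 + 0.1096 + 0.0619 + 0.0269 + 0.0069 = 0.5334
TFR = 5 × 0.5334 = 2.667
GRR = 0.48780 × 2.667 = 1.30096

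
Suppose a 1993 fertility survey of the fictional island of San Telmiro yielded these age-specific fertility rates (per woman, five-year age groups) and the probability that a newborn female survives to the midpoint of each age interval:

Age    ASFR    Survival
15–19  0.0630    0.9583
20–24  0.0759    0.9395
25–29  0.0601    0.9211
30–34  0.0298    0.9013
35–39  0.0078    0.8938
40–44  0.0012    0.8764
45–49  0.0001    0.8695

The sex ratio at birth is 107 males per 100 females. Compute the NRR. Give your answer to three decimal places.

0.536

Proportion female at birth = 100 / (100 + 107) = 0.48309.
Each age group contributes 5 × ASFR × survival:
  15–19: 5 × 0.0630 × 0.9583 = 0.30186
  20–24: 5 × 0.0759 × 0.9395 = 0.35654
  25–29: 5 × 0.0601 × 0.9211 = 0.27679
  30–34: 5 × 0.0298 × 0.9013 = 0.13429
  35–39: 5 × 0.0078 × 0.8938 = 0.03486
  40–44: 5 × 0.0012 × 0.8764 = 0.00526
  45–49: 5 × 0.0001 × 0.8695 = 0.00043
Sum = 1.11003
NRR = 0.48309 × 1.11003 = 0.53624
With NRR below 1 the population is below replacement fertility.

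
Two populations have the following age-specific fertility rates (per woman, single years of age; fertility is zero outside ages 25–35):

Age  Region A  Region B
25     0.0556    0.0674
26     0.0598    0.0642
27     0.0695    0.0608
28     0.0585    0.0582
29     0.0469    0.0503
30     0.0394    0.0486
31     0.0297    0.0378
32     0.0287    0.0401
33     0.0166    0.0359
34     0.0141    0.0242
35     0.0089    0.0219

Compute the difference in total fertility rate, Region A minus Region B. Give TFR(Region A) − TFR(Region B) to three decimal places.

-0.082

Region A:
  Sum of ASFRs = 0.0556 + 0.0598 + 0.0695 + 0.0585 + 0.0469 + 0.0394 + 0.0297 + 0.0287 + 0.0166 + 0.0141 + 0.0089 = 0.4277
  TFR = 0.4277
Region B:
  Sum of ASFRs = 0.0674 + 0.0642 + 0.0608 + 0.0582 + 0.0503 + 0.0486 + 0.0378 + 0.0401 + 0.0359 + 0.0242 + 0.0219 = 0.5094
  TFR = 0.5094
Difference = 0.4277 − 0.5094 = -0.0817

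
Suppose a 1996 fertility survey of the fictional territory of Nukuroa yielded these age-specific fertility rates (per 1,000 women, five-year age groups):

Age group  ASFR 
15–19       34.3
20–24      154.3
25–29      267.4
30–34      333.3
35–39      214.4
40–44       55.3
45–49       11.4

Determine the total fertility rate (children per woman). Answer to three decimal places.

5.352

Sum of ASFRs = 34.3 + 154.3 + 267.4 + 333.3 + 214.4 + 55.3 + 11.4 = 1070.4
TFR = 5 × 1070.4 / 1000 = 5.352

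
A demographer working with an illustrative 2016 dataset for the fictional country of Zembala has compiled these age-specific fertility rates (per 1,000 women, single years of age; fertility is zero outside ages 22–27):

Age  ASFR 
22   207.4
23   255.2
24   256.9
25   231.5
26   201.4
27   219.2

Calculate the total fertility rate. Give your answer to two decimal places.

1.37

Sum of ASFRs = 207.4 + 255.2 + 256.9 + 231.5 + 201.4 + 219.2 = 1371.6
TFR = 1371.6 / 1000 = 1.3716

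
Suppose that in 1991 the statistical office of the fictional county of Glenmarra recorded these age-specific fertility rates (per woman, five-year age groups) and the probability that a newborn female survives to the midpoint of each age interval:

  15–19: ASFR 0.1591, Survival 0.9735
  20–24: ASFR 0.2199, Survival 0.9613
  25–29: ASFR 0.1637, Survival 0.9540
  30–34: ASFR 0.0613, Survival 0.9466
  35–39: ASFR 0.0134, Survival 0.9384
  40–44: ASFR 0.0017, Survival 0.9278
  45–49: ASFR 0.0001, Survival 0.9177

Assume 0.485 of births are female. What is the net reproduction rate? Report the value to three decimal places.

Proportion female at birth = 0.485.
Survival-weighted fertility by age (5·fₓ·Sₓ):
  15–19: 5 × 0.1591 × 0.9735 = 0.77442
  20–24: 5 × 0.2199 × 0.9613 = 1.05695
  25–29: 5 × 0.1637 × 0.9540 = 0.78085
  30–34: 5 × 0.0613 × 0.9466 = 0.29013
  35–39: 5 × 0.0134 × 0.9384 = 0.06287
  40–44: 5 × 0.0017 × 0.9278 = 0.00789
  45–49: 5 × 0.0001 × 0.9177 = 0.00046
Sum = 2.97357
NRR = 0.485 × 2.97357 = 1.44218

1.442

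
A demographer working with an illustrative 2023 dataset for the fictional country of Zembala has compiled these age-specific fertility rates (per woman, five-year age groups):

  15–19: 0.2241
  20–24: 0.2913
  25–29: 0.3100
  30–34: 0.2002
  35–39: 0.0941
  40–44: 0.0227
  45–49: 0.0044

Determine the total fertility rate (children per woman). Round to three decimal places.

5.734

Sum of ASFRs = 0.2241 + 0.2913 + 0.3100 + 0.2002 + 0.0941 + 0.0227 + 0.0044 = 1.1468
TFR = 5 × 1.1468 = 5.734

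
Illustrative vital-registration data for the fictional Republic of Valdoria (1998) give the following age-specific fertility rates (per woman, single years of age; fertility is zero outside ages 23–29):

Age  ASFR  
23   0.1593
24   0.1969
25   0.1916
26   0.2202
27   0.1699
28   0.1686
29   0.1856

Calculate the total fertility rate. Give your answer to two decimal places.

1.29

Sum of ASFRs = 0.1593 + 0.1969 + 0.1916 + 0.2202 + 0.1699 + 0.1686 + 0.1856 = 1.2921
TFR = 1.2921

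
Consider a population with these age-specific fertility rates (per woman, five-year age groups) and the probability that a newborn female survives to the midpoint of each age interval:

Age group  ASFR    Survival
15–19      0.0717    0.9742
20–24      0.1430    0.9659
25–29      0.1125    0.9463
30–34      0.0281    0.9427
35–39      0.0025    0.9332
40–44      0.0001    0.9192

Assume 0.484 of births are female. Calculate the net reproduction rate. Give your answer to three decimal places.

Proportion female at birth = 0.484.
Weighting each age-specific rate by interval width and survival:
  15–19: 5 × 0.0717 × 0.9742 = 0.34925
  20–24: 5 × 0.1430 × 0.9659 = 0.69062
  25–29: 5 × 0.1125 × 0.9463 = 0.53229
  30–34: 5 × 0.0281 × 0.9427 = 0.13245
  35–39: 5 × 0.0025 × 0.9332 = 0.01167
  40–44: 5 × 0.0001 × 0.9192 = 0.00046
Sum = 1.71674
NRR = 0.484 × 1.71674 = 0.83090

0.831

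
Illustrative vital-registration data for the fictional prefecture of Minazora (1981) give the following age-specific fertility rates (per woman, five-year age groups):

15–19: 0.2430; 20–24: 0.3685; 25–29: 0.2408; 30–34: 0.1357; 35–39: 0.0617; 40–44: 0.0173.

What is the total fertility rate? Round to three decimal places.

5.335

Sum of ASFRs = 0.2430 + 0.3685 + 0.2408 + 0.1357 + 0.0617 + 0.0173 = 1.0670
TFR = 5 × 1.0670 = 5.335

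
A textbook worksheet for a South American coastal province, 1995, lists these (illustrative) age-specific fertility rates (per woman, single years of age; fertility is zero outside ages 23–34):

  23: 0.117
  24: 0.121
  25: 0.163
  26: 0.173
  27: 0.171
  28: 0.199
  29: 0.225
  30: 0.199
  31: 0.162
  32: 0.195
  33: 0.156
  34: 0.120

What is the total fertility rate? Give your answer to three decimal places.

2.001

Sum of ASFRs = 0.117 + 0.121 + 0.163 + 0.173 + 0.171 + 0.199 + 0.225 + 0.199 + 0.162 + 0.195 + 0.156 + 0.120 = 2.001
TFR = 2.001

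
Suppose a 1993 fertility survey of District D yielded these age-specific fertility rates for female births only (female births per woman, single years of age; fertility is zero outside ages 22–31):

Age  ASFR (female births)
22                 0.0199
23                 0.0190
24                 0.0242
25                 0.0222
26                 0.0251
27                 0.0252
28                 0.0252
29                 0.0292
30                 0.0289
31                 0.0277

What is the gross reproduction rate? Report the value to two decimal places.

Sum of female ASFRs = 0.0199 + 0.0190 + 0.0242 + 0.0222 + 0.0251 + 0.0252 + 0.0252 + 0.0292 + 0.0289 + 0.0277 = 0.2466
GRR = 0.2466

0.25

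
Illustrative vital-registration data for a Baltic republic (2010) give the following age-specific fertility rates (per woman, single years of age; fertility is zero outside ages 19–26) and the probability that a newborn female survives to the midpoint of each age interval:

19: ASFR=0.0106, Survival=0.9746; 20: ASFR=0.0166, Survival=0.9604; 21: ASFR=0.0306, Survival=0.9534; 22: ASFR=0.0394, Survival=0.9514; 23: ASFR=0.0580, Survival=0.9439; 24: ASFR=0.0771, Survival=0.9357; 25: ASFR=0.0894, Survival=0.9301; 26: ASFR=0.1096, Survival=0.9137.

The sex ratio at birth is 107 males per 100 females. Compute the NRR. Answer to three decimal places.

0.195

Proportion female at birth = 100 / (100 + 107) = 0.48309.
Weighting each age-specific rate by interval width and survival:
  19: 1 × 0.0106 × 0.9746 = 0.01033
  20: 1 × 0.0166 × 0.9604 = 0.01594
  21: 1 × 0.0306 × 0.9534 = 0.02917
  22: 1 × 0.0394 × 0.9514 = 0.03749
  23: 1 × 0.0580 × 0.9439 = 0.05475
  24: 1 × 0.0771 × 0.9357 = 0.07214
  25: 1 × 0.0894 × 0.9301 = 0.08315
  26: 1 × 0.1096 × 0.9137 = 0.10014
Sum = 0.40311
NRR = 0.48309 × 0.40311 = 0.19474
An NRR under 1 implies long-run decline under these rates.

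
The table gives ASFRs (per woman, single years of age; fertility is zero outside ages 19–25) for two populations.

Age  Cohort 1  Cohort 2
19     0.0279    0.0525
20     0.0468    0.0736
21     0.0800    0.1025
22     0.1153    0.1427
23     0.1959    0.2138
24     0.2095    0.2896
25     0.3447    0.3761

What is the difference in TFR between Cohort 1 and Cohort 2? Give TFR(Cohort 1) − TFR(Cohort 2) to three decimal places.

Cohort 1:
  Sum of ASFRs = 0.0279 + 0.0468 + 0.0800 + 0.1153 + 0.1959 + 0.2095 + 0.3447 = 1.0201
  TFR = 1.0201
Cohort 2:
  Sum of ASFRs = 0.0525 + 0.0736 + 0.1025 + 0.1427 + 0.2138 + 0.2896 + 0.3761 = 1.2508
  TFR = 1.2508
Difference = 1.0201 − 1.2508 = -0.2307

-0.231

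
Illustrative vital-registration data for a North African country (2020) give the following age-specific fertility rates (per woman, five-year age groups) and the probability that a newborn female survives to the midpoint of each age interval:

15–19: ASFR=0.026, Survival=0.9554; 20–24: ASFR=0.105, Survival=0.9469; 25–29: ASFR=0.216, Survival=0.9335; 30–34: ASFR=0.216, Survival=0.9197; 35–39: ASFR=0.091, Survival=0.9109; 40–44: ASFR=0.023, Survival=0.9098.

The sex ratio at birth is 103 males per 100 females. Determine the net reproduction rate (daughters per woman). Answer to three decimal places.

1.548

Proportion female at birth = 100 / (100 + 103) = 0.49261.
Per-age-group product (5 × ASFR × survival probability):
  15–19: 5 × 0.026 × 0.9554 = 0.12420
  20–24: 5 × 0.105 × 0.9469 = 0.49712
  25–29: 5 × 0.216 × 0.9335 = 1.00818
  30–34: 5 × 0.216 × 0.9197 = 0.99328
  35–39: 5 × 0.091 × 0.9109 = 0.41446
  40–44: 5 × 0.023 × 0.9098 = 0.10463
Sum = 3.14187
NRR = 0.49261 × 3.14187 = 1.54772
NRR > 1, so each generation more than replaces itself.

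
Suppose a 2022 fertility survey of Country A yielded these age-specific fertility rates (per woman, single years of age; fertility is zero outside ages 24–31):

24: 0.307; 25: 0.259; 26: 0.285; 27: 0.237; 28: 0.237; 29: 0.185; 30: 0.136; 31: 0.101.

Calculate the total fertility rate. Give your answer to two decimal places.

Sum of ASFRs = 0.307 + 0.259 + 0.285 + 0.237 + 0.237 + 0.185 + 0.136 + 0.101 = 1.747
TFR = 1.747

1.75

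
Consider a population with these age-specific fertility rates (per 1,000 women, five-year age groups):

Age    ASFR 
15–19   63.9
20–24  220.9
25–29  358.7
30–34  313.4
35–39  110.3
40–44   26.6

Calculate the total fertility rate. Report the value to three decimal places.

5.469

Sum of ASFRs = 63.9 + 220.9 + 358.7 + 313.4 + 110.3 + 26.6 = 1093.8
TFR = 5 × 1093.8 / 1000 = 5.469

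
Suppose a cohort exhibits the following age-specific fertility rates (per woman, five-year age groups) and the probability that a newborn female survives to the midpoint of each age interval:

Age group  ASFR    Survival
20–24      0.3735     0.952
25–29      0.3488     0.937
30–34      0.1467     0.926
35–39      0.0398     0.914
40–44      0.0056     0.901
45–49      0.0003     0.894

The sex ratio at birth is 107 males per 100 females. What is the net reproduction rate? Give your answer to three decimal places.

2.077

Proportion female at birth = 100 / (100 + 107) = 0.48309.
Survival-weighted fertility by age (5·fₓ·Sₓ):
  20–24: 5 × 0.3735 × 0.952 = 1.77786
  25–29: 5 × 0.3488 × 0.937 = 1.63413
  30–34: 5 × 0.1467 × 0.926 = 0.67922
  35–39: 5 × 0.0398 × 0.914 = 0.18189
  40–44: 5 × 0.0056 × 0.901 = 0.02523
  45–49: 5 × 0.0003 × 0.894 = 0.00134
Sum = 4.29967
NRR = 0.48309 × 4.29967 = 2.07713
With NRR above 1 the population is above replacement fertility.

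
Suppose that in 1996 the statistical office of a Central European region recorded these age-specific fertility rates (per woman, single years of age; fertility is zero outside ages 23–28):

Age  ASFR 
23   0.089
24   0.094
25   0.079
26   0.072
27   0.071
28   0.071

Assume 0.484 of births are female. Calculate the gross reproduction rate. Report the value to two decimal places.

0.23

Proportion female at birth = 0.484.
Sum of ASFRs = 0.089 + 0.094 + 0.079 + 0.072 + 0.071 + 0.071 = 0.476
TFR = 0.476
GRR = 0.484 × 0.476 = 0.23038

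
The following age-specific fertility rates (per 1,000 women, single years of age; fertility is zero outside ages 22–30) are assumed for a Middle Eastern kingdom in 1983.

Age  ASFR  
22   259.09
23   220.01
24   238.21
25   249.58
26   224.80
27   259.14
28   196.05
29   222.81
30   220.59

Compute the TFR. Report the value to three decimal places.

2.090

Sum of ASFRs = 259.09 + 220.01 + 238.21 + 249.58 + 224.80 + 259.14 + 196.05 + 222.81 + 220.59 = 2090.28
TFR = 2090.28 / 1000 = 2.09028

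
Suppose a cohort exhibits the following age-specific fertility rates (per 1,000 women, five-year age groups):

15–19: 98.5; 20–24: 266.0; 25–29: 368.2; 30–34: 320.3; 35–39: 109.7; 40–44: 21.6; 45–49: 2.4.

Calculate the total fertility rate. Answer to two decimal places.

5.93

Sum of ASFRs = 98.5 + 266.0 + 368.2 + 320.3 + 109.7 + 21.6 + 2.4 = 1186.7
TFR = 5 × 1186.7 / 1000 = 5.9335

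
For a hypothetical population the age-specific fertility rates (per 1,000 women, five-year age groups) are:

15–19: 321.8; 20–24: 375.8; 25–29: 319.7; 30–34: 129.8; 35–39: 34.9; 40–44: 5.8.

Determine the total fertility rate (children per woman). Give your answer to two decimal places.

5.94

Sum of ASFRs = 321.8 + 375.8 + 319.7 + 129.8 + 34.9 + 5.8 = 1187.8
TFR = 5 × 1187.8 / 1000 = 5.939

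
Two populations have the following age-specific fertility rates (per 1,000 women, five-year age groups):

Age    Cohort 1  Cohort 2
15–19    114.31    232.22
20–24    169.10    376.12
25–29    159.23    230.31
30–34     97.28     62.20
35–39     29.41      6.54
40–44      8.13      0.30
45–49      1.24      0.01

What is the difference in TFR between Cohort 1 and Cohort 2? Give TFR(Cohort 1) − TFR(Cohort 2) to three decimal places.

-1.645

Cohort 1:
  Sum of ASFRs = 114.31 + 169.10 + 159.23 + 97.28 + 29.41 + 8.13 + 1.24 = 578.70
  TFR = 5 × 578.70 / 1000 = 2.8935
Cohort 2:
  Sum of ASFRs = 232.22 + 376.12 + 230.31 + 62.20 + 6.54 + 0.30 + 0.01 = 907.70
  TFR = 5 × 907.70 / 1000 = 4.5385
Difference = 2.8935 − 4.5385 = -1.645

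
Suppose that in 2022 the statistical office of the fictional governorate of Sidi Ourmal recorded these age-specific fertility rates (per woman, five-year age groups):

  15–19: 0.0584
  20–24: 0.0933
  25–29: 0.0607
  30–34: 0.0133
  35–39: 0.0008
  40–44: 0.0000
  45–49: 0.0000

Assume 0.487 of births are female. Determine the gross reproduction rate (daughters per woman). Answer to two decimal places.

Proportion female at birth = 0.487.
Sum of ASFRs = 0.0584 + 0.0933 + 0.0607 + 0.0133 + 0.0008 + 0.0000 + 0.0000 = 0.2265
TFR = 5 × 0.2265 = 1.1325
GRR = 0.487 × 1.1325 = 0.55153

0.55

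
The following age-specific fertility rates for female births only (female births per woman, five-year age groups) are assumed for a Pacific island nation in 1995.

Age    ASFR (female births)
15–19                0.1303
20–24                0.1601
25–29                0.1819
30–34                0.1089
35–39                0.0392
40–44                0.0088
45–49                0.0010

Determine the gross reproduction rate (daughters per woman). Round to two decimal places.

Sum of female ASFRs = 0.1303 + 0.1601 + 0.1819 + 0.1089 + 0.0392 + 0.0088 + 0.0010 = 0.6302
GRR = 5 × 0.6302 = 3.151

3.15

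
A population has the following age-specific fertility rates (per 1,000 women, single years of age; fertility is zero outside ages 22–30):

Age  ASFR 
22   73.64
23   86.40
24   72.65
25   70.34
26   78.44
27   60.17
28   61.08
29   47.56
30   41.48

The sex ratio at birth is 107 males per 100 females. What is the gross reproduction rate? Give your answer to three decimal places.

0.286

Proportion female at birth = 100 / (100 + 107) = 0.48309.
Sum of ASFRs = 73.64 + 86.40 + 72.65 + 70.34 + 78.44 + 60.17 + 61.08 + 47.56 + 41.48 = 591.76
TFR = 591.76 / 1000 = 0.59176
GRR = 0.48309 × 0.59176 = 0.28587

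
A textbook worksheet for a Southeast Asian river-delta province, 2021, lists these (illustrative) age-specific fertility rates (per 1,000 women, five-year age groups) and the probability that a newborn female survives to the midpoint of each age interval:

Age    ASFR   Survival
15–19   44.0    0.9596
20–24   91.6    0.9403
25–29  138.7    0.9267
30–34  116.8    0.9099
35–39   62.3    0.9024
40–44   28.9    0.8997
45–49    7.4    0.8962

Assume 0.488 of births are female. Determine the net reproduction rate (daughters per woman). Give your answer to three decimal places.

Proportion female at birth = 0.488.
Weighting each age-specific rate by interval width and survival:
  15–19: 5 × 44.0/1000 × 0.9596 = 0.21111
  20–24: 5 × 91.6/1000 × 0.9403 = 0.43066
  25–29: 5 × 138.7/1000 × 0.9267 = 0.64267
  30–34: 5 × 116.8/1000 × 0.9099 = 0.53138
  35–39: 5 × 62.3/1000 × 0.9024 = 0.28110
  40–44: 5 × 28.9/1000 × 0.8997 = 0.13001
  45–49: 5 × 7.4/1000 × 0.8962 = 0.03316
Sum = 2.26009
NRR = 0.488 × 2.26009 = 1.10292

1.103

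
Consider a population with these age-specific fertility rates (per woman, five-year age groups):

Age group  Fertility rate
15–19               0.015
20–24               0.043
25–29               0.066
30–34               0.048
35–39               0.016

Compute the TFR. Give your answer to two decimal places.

0.94

Sum of ASFRs = 0.015 + 0.043 + 0.066 + 0.048 + 0.016 = 0.188
TFR = 5 × 0.188 = 0.94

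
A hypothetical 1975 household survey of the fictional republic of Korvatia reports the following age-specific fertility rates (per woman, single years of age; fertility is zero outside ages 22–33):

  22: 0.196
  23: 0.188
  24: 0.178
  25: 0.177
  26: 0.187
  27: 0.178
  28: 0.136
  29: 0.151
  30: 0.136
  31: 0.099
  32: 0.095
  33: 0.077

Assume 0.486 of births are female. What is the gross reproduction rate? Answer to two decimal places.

Proportion female at birth = 0.486.
Sum of ASFRs = 0.196 + 0.188 + 0.178 + 0.177 + 0.187 + 0.178 + 0.136 + 0.151 + 0.136 + 0.099 + 0.095 + 0.077 = 1.798
TFR = 1.798
GRR = 0.486 × 1.798 = 0.87383

0.87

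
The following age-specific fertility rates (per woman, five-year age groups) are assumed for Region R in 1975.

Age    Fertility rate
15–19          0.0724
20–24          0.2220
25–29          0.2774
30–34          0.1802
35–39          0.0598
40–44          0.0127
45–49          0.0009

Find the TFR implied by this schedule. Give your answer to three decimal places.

Sum of ASFRs = 0.0724 + 0.2220 + 0.2774 + 0.1802 + 0.0598 + 0.0127 + 0.0009 = 0.8254
TFR = 5 × 0.8254 = 4.127

4.127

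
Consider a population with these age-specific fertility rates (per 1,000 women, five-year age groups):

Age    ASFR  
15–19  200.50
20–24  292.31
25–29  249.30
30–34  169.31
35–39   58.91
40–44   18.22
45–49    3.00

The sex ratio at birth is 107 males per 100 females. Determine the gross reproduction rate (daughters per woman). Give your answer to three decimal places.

Proportion female at birth = 100 / (100 + 107) = 0.48309.
Sum of ASFRs = 200.50 + 292.31 + 249.30 + 169.31 + 58.91 + 18.22 + 3.00 = 991.55
TFR = 5 × 991.55 / 1000 = 4.95775
GRR = 0.48309 × 4.95775 = 2.39504

2.395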